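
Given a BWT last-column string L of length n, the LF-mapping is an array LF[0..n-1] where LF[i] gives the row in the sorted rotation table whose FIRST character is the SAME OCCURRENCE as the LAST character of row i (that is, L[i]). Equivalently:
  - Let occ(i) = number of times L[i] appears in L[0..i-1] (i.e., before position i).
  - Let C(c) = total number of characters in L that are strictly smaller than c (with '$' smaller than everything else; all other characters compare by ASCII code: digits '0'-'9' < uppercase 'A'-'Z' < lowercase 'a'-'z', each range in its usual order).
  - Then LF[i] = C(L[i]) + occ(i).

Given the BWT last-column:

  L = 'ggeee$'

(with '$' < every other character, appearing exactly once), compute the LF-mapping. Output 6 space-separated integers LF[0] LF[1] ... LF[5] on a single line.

Char counts: '$':1, 'e':3, 'g':2
C (first-col start): C('$')=0, C('e')=1, C('g')=4
L[0]='g': occ=0, LF[0]=C('g')+0=4+0=4
L[1]='g': occ=1, LF[1]=C('g')+1=4+1=5
L[2]='e': occ=0, LF[2]=C('e')+0=1+0=1
L[3]='e': occ=1, LF[3]=C('e')+1=1+1=2
L[4]='e': occ=2, LF[4]=C('e')+2=1+2=3
L[5]='$': occ=0, LF[5]=C('$')+0=0+0=0

Answer: 4 5 1 2 3 0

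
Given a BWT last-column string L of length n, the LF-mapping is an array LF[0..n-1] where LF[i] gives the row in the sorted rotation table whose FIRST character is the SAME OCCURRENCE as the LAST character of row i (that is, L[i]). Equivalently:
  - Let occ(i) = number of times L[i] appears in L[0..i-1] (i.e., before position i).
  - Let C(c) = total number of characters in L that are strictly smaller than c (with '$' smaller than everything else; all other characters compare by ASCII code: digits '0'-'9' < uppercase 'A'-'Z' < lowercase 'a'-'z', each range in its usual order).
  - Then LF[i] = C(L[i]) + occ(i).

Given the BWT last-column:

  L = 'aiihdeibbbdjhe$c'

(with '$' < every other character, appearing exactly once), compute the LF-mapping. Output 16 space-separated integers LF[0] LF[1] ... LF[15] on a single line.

Char counts: '$':1, 'a':1, 'b':3, 'c':1, 'd':2, 'e':2, 'h':2, 'i':3, 'j':1
C (first-col start): C('$')=0, C('a')=1, C('b')=2, C('c')=5, C('d')=6, C('e')=8, C('h')=10, C('i')=12, C('j')=15
L[0]='a': occ=0, LF[0]=C('a')+0=1+0=1
L[1]='i': occ=0, LF[1]=C('i')+0=12+0=12
L[2]='i': occ=1, LF[2]=C('i')+1=12+1=13
L[3]='h': occ=0, LF[3]=C('h')+0=10+0=10
L[4]='d': occ=0, LF[4]=C('d')+0=6+0=6
L[5]='e': occ=0, LF[5]=C('e')+0=8+0=8
L[6]='i': occ=2, LF[6]=C('i')+2=12+2=14
L[7]='b': occ=0, LF[7]=C('b')+0=2+0=2
L[8]='b': occ=1, LF[8]=C('b')+1=2+1=3
L[9]='b': occ=2, LF[9]=C('b')+2=2+2=4
L[10]='d': occ=1, LF[10]=C('d')+1=6+1=7
L[11]='j': occ=0, LF[11]=C('j')+0=15+0=15
L[12]='h': occ=1, LF[12]=C('h')+1=10+1=11
L[13]='e': occ=1, LF[13]=C('e')+1=8+1=9
L[14]='$': occ=0, LF[14]=C('$')+0=0+0=0
L[15]='c': occ=0, LF[15]=C('c')+0=5+0=5

Answer: 1 12 13 10 6 8 14 2 3 4 7 15 11 9 0 5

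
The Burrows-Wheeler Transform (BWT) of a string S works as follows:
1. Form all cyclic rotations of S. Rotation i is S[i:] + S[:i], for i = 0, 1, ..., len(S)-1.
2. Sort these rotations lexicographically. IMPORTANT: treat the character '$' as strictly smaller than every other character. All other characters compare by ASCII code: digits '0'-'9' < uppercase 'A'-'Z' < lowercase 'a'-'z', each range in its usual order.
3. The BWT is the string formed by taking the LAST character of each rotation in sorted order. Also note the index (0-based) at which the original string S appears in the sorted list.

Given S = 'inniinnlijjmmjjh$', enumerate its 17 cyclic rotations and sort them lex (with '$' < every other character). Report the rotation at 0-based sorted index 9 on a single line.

Answer: jmmjjh$inniinnlij

Derivation:
All 17 rotations (rotation i = S[i:]+S[:i]):
  rot[0] = inniinnlijjmmjjh$
  rot[1] = nniinnlijjmmjjh$i
  rot[2] = niinnlijjmmjjh$in
  rot[3] = iinnlijjmmjjh$inn
  rot[4] = innlijjmmjjh$inni
  rot[5] = nnlijjmmjjh$innii
  rot[6] = nlijjmmjjh$inniin
  rot[7] = lijjmmjjh$inniinn
  rot[8] = ijjmmjjh$inniinnl
  rot[9] = jjmmjjh$inniinnli
  rot[10] = jmmjjh$inniinnlij
  rot[11] = mmjjh$inniinnlijj
  rot[12] = mjjh$inniinnlijjm
  rot[13] = jjh$inniinnlijjmm
  rot[14] = jh$inniinnlijjmmj
  rot[15] = h$inniinnlijjmmjj
  rot[16] = $inniinnlijjmmjjh
Sorted (with $ < everything):
  sorted[0] = $inniinnlijjmmjjh
  sorted[1] = h$inniinnlijjmmjj
  sorted[2] = iinnlijjmmjjh$inn
  sorted[3] = ijjmmjjh$inniinnl
  sorted[4] = inniinnlijjmmjjh$
  sorted[5] = innlijjmmjjh$inni
  sorted[6] = jh$inniinnlijjmmj
  sorted[7] = jjh$inniinnlijjmm
  sorted[8] = jjmmjjh$inniinnli
  sorted[9] = jmmjjh$inniinnlij
  sorted[10] = lijjmmjjh$inniinn
  sorted[11] = mjjh$inniinnlijjm
  sorted[12] = mmjjh$inniinnlijj
  sorted[13] = niinnlijjmmjjh$in
  sorted[14] = nlijjmmjjh$inniin
  sorted[15] = nniinnlijjmmjjh$i
  sorted[16] = nnlijjmmjjh$innii
sorted[9] = jmmjjh$inniinnlij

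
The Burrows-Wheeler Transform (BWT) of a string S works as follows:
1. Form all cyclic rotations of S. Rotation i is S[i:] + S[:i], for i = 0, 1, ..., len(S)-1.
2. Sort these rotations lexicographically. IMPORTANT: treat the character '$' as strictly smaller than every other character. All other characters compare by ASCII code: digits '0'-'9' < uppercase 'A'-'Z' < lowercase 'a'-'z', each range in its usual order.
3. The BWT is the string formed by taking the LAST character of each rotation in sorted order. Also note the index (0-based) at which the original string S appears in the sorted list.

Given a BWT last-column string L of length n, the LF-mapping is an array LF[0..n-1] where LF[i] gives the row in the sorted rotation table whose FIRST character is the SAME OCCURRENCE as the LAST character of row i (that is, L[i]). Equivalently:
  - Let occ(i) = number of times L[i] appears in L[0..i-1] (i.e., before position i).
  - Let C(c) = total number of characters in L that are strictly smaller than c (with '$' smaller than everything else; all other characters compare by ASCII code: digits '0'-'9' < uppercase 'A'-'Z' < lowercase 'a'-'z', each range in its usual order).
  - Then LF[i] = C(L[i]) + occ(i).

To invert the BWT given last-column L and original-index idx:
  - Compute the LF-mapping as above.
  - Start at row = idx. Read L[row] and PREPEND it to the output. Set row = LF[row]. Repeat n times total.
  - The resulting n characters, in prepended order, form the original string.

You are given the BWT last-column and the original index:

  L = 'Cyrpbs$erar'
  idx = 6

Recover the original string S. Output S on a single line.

LF mapping: 1 10 6 5 3 9 0 4 7 2 8
Walk LF starting at row 6, prepending L[row]:
  step 1: row=6, L[6]='$', prepend. Next row=LF[6]=0
  step 2: row=0, L[0]='C', prepend. Next row=LF[0]=1
  step 3: row=1, L[1]='y', prepend. Next row=LF[1]=10
  step 4: row=10, L[10]='r', prepend. Next row=LF[10]=8
  step 5: row=8, L[8]='r', prepend. Next row=LF[8]=7
  step 6: row=7, L[7]='e', prepend. Next row=LF[7]=4
  step 7: row=4, L[4]='b', prepend. Next row=LF[4]=3
  step 8: row=3, L[3]='p', prepend. Next row=LF[3]=5
  step 9: row=5, L[5]='s', prepend. Next row=LF[5]=9
  step 10: row=9, L[9]='a', prepend. Next row=LF[9]=2
  step 11: row=2, L[2]='r', prepend. Next row=LF[2]=6
Reversed output: raspberryC$

Answer: raspberryC$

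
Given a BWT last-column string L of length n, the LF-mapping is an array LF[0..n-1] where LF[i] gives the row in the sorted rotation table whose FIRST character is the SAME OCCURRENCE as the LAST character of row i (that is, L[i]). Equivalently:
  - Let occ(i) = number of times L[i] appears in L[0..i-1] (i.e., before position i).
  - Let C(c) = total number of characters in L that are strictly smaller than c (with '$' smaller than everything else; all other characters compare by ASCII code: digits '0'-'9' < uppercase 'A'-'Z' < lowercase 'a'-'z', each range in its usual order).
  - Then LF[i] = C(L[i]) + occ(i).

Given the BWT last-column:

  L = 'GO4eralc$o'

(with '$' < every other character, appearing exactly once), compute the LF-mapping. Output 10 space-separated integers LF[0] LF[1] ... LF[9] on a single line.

Answer: 2 3 1 6 9 4 7 5 0 8

Derivation:
Char counts: '$':1, '4':1, 'G':1, 'O':1, 'a':1, 'c':1, 'e':1, 'l':1, 'o':1, 'r':1
C (first-col start): C('$')=0, C('4')=1, C('G')=2, C('O')=3, C('a')=4, C('c')=5, C('e')=6, C('l')=7, C('o')=8, C('r')=9
L[0]='G': occ=0, LF[0]=C('G')+0=2+0=2
L[1]='O': occ=0, LF[1]=C('O')+0=3+0=3
L[2]='4': occ=0, LF[2]=C('4')+0=1+0=1
L[3]='e': occ=0, LF[3]=C('e')+0=6+0=6
L[4]='r': occ=0, LF[4]=C('r')+0=9+0=9
L[5]='a': occ=0, LF[5]=C('a')+0=4+0=4
L[6]='l': occ=0, LF[6]=C('l')+0=7+0=7
L[7]='c': occ=0, LF[7]=C('c')+0=5+0=5
L[8]='$': occ=0, LF[8]=C('$')+0=0+0=0
L[9]='o': occ=0, LF[9]=C('o')+0=8+0=8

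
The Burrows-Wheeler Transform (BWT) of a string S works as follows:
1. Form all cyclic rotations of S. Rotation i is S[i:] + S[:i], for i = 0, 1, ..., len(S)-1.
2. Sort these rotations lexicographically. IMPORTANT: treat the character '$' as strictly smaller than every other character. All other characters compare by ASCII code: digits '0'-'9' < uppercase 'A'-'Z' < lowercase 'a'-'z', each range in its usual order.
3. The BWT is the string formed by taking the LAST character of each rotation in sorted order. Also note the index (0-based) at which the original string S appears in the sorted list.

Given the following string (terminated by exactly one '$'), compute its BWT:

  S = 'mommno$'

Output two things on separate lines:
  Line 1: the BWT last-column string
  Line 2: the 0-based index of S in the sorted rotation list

Answer: oom$mnm
3

Derivation:
All 7 rotations (rotation i = S[i:]+S[:i]):
  rot[0] = mommno$
  rot[1] = ommno$m
  rot[2] = mmno$mo
  rot[3] = mno$mom
  rot[4] = no$momm
  rot[5] = o$mommn
  rot[6] = $mommno
Sorted (with $ < everything):
  sorted[0] = $mommno  (last char: 'o')
  sorted[1] = mmno$mo  (last char: 'o')
  sorted[2] = mno$mom  (last char: 'm')
  sorted[3] = mommno$  (last char: '$')
  sorted[4] = no$momm  (last char: 'm')
  sorted[5] = o$mommn  (last char: 'n')
  sorted[6] = ommno$m  (last char: 'm')
Last column: oom$mnm
Original string S is at sorted index 3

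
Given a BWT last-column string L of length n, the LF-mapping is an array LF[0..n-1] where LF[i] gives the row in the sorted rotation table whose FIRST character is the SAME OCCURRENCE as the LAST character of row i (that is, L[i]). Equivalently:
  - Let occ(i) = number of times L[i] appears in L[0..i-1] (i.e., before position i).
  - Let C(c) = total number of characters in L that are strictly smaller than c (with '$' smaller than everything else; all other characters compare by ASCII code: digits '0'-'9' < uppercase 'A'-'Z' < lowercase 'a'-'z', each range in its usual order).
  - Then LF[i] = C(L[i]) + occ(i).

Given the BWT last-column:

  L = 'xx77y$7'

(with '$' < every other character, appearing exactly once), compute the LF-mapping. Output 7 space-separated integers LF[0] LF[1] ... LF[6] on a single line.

Char counts: '$':1, '7':3, 'x':2, 'y':1
C (first-col start): C('$')=0, C('7')=1, C('x')=4, C('y')=6
L[0]='x': occ=0, LF[0]=C('x')+0=4+0=4
L[1]='x': occ=1, LF[1]=C('x')+1=4+1=5
L[2]='7': occ=0, LF[2]=C('7')+0=1+0=1
L[3]='7': occ=1, LF[3]=C('7')+1=1+1=2
L[4]='y': occ=0, LF[4]=C('y')+0=6+0=6
L[5]='$': occ=0, LF[5]=C('$')+0=0+0=0
L[6]='7': occ=2, LF[6]=C('7')+2=1+2=3

Answer: 4 5 1 2 6 0 3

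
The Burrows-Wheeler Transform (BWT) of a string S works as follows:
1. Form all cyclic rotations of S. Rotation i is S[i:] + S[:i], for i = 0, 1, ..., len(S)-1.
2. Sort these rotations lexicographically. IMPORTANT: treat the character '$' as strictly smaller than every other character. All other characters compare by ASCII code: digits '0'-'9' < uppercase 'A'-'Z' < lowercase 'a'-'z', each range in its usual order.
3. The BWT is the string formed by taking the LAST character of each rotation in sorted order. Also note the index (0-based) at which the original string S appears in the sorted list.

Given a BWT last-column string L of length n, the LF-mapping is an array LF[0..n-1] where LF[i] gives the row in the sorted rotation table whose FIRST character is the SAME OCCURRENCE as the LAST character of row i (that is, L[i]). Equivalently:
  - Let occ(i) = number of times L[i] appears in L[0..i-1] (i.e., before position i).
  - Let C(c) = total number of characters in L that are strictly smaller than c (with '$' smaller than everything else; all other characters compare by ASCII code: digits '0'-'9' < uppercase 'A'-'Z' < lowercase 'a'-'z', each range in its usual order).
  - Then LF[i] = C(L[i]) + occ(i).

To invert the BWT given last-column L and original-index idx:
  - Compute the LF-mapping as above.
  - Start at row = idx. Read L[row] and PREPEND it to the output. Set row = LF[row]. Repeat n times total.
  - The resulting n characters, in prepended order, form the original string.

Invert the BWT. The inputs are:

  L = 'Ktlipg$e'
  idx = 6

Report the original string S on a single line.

LF mapping: 1 7 5 4 6 3 0 2
Walk LF starting at row 6, prepending L[row]:
  step 1: row=6, L[6]='$', prepend. Next row=LF[6]=0
  step 2: row=0, L[0]='K', prepend. Next row=LF[0]=1
  step 3: row=1, L[1]='t', prepend. Next row=LF[1]=7
  step 4: row=7, L[7]='e', prepend. Next row=LF[7]=2
  step 5: row=2, L[2]='l', prepend. Next row=LF[2]=5
  step 6: row=5, L[5]='g', prepend. Next row=LF[5]=3
  step 7: row=3, L[3]='i', prepend. Next row=LF[3]=4
  step 8: row=4, L[4]='p', prepend. Next row=LF[4]=6
Reversed output: pigletK$

Answer: pigletK$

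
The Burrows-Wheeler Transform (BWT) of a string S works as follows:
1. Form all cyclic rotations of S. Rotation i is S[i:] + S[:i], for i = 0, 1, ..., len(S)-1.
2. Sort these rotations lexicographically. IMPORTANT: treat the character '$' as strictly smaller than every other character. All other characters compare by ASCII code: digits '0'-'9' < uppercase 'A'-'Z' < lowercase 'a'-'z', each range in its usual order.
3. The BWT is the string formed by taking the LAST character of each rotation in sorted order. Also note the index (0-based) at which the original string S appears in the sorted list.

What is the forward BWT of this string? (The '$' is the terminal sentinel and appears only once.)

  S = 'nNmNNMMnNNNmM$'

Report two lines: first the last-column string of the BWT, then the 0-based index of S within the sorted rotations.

All 14 rotations (rotation i = S[i:]+S[:i]):
  rot[0] = nNmNNMMnNNNmM$
  rot[1] = NmNNMMnNNNmM$n
  rot[2] = mNNMMnNNNmM$nN
  rot[3] = NNMMnNNNmM$nNm
  rot[4] = NMMnNNNmM$nNmN
  rot[5] = MMnNNNmM$nNmNN
  rot[6] = MnNNNmM$nNmNNM
  rot[7] = nNNNmM$nNmNNMM
  rot[8] = NNNmM$nNmNNMMn
  rot[9] = NNmM$nNmNNMMnN
  rot[10] = NmM$nNmNNMMnNN
  rot[11] = mM$nNmNNMMnNNN
  rot[12] = M$nNmNNMMnNNNm
  rot[13] = $nNmNNMMnNNNmM
Sorted (with $ < everything):
  sorted[0] = $nNmNNMMnNNNmM  (last char: 'M')
  sorted[1] = M$nNmNNMMnNNNm  (last char: 'm')
  sorted[2] = MMnNNNmM$nNmNN  (last char: 'N')
  sorted[3] = MnNNNmM$nNmNNM  (last char: 'M')
  sorted[4] = NMMnNNNmM$nNmN  (last char: 'N')
  sorted[5] = NNMMnNNNmM$nNm  (last char: 'm')
  sorted[6] = NNNmM$nNmNNMMn  (last char: 'n')
  sorted[7] = NNmM$nNmNNMMnN  (last char: 'N')
  sorted[8] = NmM$nNmNNMMnNN  (last char: 'N')
  sorted[9] = NmNNMMnNNNmM$n  (last char: 'n')
  sorted[10] = mM$nNmNNMMnNNN  (last char: 'N')
  sorted[11] = mNNMMnNNNmM$nN  (last char: 'N')
  sorted[12] = nNNNmM$nNmNNMM  (last char: 'M')
  sorted[13] = nNmNNMMnNNNmM$  (last char: '$')
Last column: MmNMNmnNNnNNM$
Original string S is at sorted index 13

Answer: MmNMNmnNNnNNM$
13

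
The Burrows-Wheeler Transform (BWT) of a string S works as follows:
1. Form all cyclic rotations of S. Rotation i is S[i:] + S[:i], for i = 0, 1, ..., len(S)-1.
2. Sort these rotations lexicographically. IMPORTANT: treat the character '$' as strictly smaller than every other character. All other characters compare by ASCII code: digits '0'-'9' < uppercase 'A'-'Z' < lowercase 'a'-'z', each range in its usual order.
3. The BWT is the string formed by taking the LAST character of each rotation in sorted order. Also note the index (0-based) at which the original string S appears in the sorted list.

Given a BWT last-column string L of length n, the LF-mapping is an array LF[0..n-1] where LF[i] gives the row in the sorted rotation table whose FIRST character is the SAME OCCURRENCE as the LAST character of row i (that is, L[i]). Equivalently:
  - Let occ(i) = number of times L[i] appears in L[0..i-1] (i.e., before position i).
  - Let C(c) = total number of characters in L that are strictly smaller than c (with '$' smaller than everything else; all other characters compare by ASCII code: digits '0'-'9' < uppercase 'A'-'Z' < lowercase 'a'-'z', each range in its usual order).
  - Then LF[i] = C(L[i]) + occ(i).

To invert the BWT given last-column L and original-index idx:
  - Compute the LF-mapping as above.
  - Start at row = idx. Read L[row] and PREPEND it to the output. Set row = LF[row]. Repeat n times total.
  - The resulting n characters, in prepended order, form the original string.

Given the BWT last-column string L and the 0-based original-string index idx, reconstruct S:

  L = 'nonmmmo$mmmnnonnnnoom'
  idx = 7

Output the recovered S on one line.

LF mapping: 8 16 9 1 2 3 17 0 4 5 6 10 11 18 12 13 14 15 19 20 7
Walk LF starting at row 7, prepending L[row]:
  step 1: row=7, L[7]='$', prepend. Next row=LF[7]=0
  step 2: row=0, L[0]='n', prepend. Next row=LF[0]=8
  step 3: row=8, L[8]='m', prepend. Next row=LF[8]=4
  step 4: row=4, L[4]='m', prepend. Next row=LF[4]=2
  step 5: row=2, L[2]='n', prepend. Next row=LF[2]=9
  step 6: row=9, L[9]='m', prepend. Next row=LF[9]=5
  step 7: row=5, L[5]='m', prepend. Next row=LF[5]=3
  step 8: row=3, L[3]='m', prepend. Next row=LF[3]=1
  step 9: row=1, L[1]='o', prepend. Next row=LF[1]=16
  step 10: row=16, L[16]='n', prepend. Next row=LF[16]=14
  step 11: row=14, L[14]='n', prepend. Next row=LF[14]=12
  step 12: row=12, L[12]='n', prepend. Next row=LF[12]=11
  step 13: row=11, L[11]='n', prepend. Next row=LF[11]=10
  step 14: row=10, L[10]='m', prepend. Next row=LF[10]=6
  step 15: row=6, L[6]='o', prepend. Next row=LF[6]=17
  step 16: row=17, L[17]='n', prepend. Next row=LF[17]=15
  step 17: row=15, L[15]='n', prepend. Next row=LF[15]=13
  step 18: row=13, L[13]='o', prepend. Next row=LF[13]=18
  step 19: row=18, L[18]='o', prepend. Next row=LF[18]=19
  step 20: row=19, L[19]='o', prepend. Next row=LF[19]=20
  step 21: row=20, L[20]='m', prepend. Next row=LF[20]=7
Reversed output: mooonnomnnnnommmnmmn$

Answer: mooonnomnnnnommmnmmn$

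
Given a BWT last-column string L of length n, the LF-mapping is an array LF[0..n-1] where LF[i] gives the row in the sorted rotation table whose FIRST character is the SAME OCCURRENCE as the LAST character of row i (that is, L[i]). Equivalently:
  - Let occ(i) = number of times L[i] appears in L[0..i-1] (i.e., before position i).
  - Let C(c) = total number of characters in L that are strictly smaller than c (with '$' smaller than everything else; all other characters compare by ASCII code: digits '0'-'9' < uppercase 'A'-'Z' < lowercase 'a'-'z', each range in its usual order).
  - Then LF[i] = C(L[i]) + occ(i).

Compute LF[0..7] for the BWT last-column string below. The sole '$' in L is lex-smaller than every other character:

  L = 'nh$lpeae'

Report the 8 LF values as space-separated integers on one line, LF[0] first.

Char counts: '$':1, 'a':1, 'e':2, 'h':1, 'l':1, 'n':1, 'p':1
C (first-col start): C('$')=0, C('a')=1, C('e')=2, C('h')=4, C('l')=5, C('n')=6, C('p')=7
L[0]='n': occ=0, LF[0]=C('n')+0=6+0=6
L[1]='h': occ=0, LF[1]=C('h')+0=4+0=4
L[2]='$': occ=0, LF[2]=C('$')+0=0+0=0
L[3]='l': occ=0, LF[3]=C('l')+0=5+0=5
L[4]='p': occ=0, LF[4]=C('p')+0=7+0=7
L[5]='e': occ=0, LF[5]=C('e')+0=2+0=2
L[6]='a': occ=0, LF[6]=C('a')+0=1+0=1
L[7]='e': occ=1, LF[7]=C('e')+1=2+1=3

Answer: 6 4 0 5 7 2 1 3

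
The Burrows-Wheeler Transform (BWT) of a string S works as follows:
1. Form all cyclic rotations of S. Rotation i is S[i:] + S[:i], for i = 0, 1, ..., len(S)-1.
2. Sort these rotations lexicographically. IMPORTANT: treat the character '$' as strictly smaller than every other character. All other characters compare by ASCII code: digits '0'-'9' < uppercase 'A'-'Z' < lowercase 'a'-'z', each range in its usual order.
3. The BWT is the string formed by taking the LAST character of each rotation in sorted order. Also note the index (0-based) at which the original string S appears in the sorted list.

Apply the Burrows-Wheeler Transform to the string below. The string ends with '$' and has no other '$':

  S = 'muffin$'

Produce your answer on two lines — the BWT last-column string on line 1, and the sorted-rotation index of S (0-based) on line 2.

All 7 rotations (rotation i = S[i:]+S[:i]):
  rot[0] = muffin$
  rot[1] = uffin$m
  rot[2] = ffin$mu
  rot[3] = fin$muf
  rot[4] = in$muff
  rot[5] = n$muffi
  rot[6] = $muffin
Sorted (with $ < everything):
  sorted[0] = $muffin  (last char: 'n')
  sorted[1] = ffin$mu  (last char: 'u')
  sorted[2] = fin$muf  (last char: 'f')
  sorted[3] = in$muff  (last char: 'f')
  sorted[4] = muffin$  (last char: '$')
  sorted[5] = n$muffi  (last char: 'i')
  sorted[6] = uffin$m  (last char: 'm')
Last column: nuff$im
Original string S is at sorted index 4

Answer: nuff$im
4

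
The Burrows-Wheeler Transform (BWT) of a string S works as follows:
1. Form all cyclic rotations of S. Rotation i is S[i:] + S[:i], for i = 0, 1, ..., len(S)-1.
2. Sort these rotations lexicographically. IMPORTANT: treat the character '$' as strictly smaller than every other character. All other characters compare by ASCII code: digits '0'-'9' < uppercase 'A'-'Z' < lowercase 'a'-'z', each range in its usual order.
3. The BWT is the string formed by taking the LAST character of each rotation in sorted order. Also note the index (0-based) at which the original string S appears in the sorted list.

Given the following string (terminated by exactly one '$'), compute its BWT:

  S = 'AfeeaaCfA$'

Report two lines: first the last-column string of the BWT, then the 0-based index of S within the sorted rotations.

Answer: Af$aaeefCA
2

Derivation:
All 10 rotations (rotation i = S[i:]+S[:i]):
  rot[0] = AfeeaaCfA$
  rot[1] = feeaaCfA$A
  rot[2] = eeaaCfA$Af
  rot[3] = eaaCfA$Afe
  rot[4] = aaCfA$Afee
  rot[5] = aCfA$Afeea
  rot[6] = CfA$Afeeaa
  rot[7] = fA$AfeeaaC
  rot[8] = A$AfeeaaCf
  rot[9] = $AfeeaaCfA
Sorted (with $ < everything):
  sorted[0] = $AfeeaaCfA  (last char: 'A')
  sorted[1] = A$AfeeaaCf  (last char: 'f')
  sorted[2] = AfeeaaCfA$  (last char: '$')
  sorted[3] = CfA$Afeeaa  (last char: 'a')
  sorted[4] = aCfA$Afeea  (last char: 'a')
  sorted[5] = aaCfA$Afee  (last char: 'e')
  sorted[6] = eaaCfA$Afe  (last char: 'e')
  sorted[7] = eeaaCfA$Af  (last char: 'f')
  sorted[8] = fA$AfeeaaC  (last char: 'C')
  sorted[9] = feeaaCfA$A  (last char: 'A')
Last column: Af$aaeefCA
Original string S is at sorted index 2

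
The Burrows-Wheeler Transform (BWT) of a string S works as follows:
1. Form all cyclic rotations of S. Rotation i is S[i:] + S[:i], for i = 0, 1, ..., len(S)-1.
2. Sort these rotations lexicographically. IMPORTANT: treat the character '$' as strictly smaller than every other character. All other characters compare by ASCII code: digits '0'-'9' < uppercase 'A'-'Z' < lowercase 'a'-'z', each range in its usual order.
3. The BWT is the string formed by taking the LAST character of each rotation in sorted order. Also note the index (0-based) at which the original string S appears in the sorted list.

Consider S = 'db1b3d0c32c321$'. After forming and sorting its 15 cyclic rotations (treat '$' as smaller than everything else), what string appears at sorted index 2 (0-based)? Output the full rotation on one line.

Answer: 1$db1b3d0c32c32

Derivation:
All 15 rotations (rotation i = S[i:]+S[:i]):
  rot[0] = db1b3d0c32c321$
  rot[1] = b1b3d0c32c321$d
  rot[2] = 1b3d0c32c321$db
  rot[3] = b3d0c32c321$db1
  rot[4] = 3d0c32c321$db1b
  rot[5] = d0c32c321$db1b3
  rot[6] = 0c32c321$db1b3d
  rot[7] = c32c321$db1b3d0
  rot[8] = 32c321$db1b3d0c
  rot[9] = 2c321$db1b3d0c3
  rot[10] = c321$db1b3d0c32
  rot[11] = 321$db1b3d0c32c
  rot[12] = 21$db1b3d0c32c3
  rot[13] = 1$db1b3d0c32c32
  rot[14] = $db1b3d0c32c321
Sorted (with $ < everything):
  sorted[0] = $db1b3d0c32c321
  sorted[1] = 0c32c321$db1b3d
  sorted[2] = 1$db1b3d0c32c32
  sorted[3] = 1b3d0c32c321$db
  sorted[4] = 21$db1b3d0c32c3
  sorted[5] = 2c321$db1b3d0c3
  sorted[6] = 321$db1b3d0c32c
  sorted[7] = 32c321$db1b3d0c
  sorted[8] = 3d0c32c321$db1b
  sorted[9] = b1b3d0c32c321$d
  sorted[10] = b3d0c32c321$db1
  sorted[11] = c321$db1b3d0c32
  sorted[12] = c32c321$db1b3d0
  sorted[13] = d0c32c321$db1b3
  sorted[14] = db1b3d0c32c321$
sorted[2] = 1$db1b3d0c32c32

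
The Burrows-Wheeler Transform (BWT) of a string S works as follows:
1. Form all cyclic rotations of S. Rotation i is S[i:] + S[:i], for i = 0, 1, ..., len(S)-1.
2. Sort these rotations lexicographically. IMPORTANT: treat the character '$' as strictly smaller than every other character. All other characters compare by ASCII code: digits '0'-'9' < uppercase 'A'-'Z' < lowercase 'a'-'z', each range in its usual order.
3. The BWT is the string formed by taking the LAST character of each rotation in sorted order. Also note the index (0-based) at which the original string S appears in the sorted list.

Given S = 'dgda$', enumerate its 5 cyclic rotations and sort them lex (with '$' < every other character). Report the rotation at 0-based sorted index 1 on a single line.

All 5 rotations (rotation i = S[i:]+S[:i]):
  rot[0] = dgda$
  rot[1] = gda$d
  rot[2] = da$dg
  rot[3] = a$dgd
  rot[4] = $dgda
Sorted (with $ < everything):
  sorted[0] = $dgda
  sorted[1] = a$dgd
  sorted[2] = da$dg
  sorted[3] = dgda$
  sorted[4] = gda$d
sorted[1] = a$dgd

Answer: a$dgd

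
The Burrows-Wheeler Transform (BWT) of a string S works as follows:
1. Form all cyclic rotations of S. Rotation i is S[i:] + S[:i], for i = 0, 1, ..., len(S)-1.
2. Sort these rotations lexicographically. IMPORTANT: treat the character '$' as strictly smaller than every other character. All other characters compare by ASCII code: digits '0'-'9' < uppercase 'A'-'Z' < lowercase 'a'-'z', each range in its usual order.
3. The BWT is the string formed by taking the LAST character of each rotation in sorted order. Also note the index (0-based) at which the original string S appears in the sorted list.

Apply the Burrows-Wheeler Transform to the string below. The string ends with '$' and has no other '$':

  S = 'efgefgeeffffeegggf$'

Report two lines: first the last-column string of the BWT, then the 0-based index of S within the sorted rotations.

All 19 rotations (rotation i = S[i:]+S[:i]):
  rot[0] = efgefgeeffffeegggf$
  rot[1] = fgefgeeffffeegggf$e
  rot[2] = gefgeeffffeegggf$ef
  rot[3] = efgeeffffeegggf$efg
  rot[4] = fgeeffffeegggf$efge
  rot[5] = geeffffeegggf$efgef
  rot[6] = eeffffeegggf$efgefg
  rot[7] = effffeegggf$efgefge
  rot[8] = ffffeegggf$efgefgee
  rot[9] = fffeegggf$efgefgeef
  rot[10] = ffeegggf$efgefgeeff
  rot[11] = feegggf$efgefgeefff
  rot[12] = eegggf$efgefgeeffff
  rot[13] = egggf$efgefgeeffffe
  rot[14] = gggf$efgefgeeffffee
  rot[15] = ggf$efgefgeeffffeeg
  rot[16] = gf$efgefgeeffffeegg
  rot[17] = f$efgefgeeffffeeggg
  rot[18] = $efgefgeeffffeegggf
Sorted (with $ < everything):
  sorted[0] = $efgefgeeffffeegggf  (last char: 'f')
  sorted[1] = eeffffeegggf$efgefg  (last char: 'g')
  sorted[2] = eegggf$efgefgeeffff  (last char: 'f')
  sorted[3] = effffeegggf$efgefge  (last char: 'e')
  sorted[4] = efgeeffffeegggf$efg  (last char: 'g')
  sorted[5] = efgefgeeffffeegggf$  (last char: '$')
  sorted[6] = egggf$efgefgeeffffe  (last char: 'e')
  sorted[7] = f$efgefgeeffffeeggg  (last char: 'g')
  sorted[8] = feegggf$efgefgeefff  (last char: 'f')
  sorted[9] = ffeegggf$efgefgeeff  (last char: 'f')
  sorted[10] = fffeegggf$efgefgeef  (last char: 'f')
  sorted[11] = ffffeegggf$efgefgee  (last char: 'e')
  sorted[12] = fgeeffffeegggf$efge  (last char: 'e')
  sorted[13] = fgefgeeffffeegggf$e  (last char: 'e')
  sorted[14] = geeffffeegggf$efgef  (last char: 'f')
  sorted[15] = gefgeeffffeegggf$ef  (last char: 'f')
  sorted[16] = gf$efgefgeeffffeegg  (last char: 'g')
  sorted[17] = ggf$efgefgeeffffeeg  (last char: 'g')
  sorted[18] = gggf$efgefgeeffffee  (last char: 'e')
Last column: fgfeg$egfffeeeffgge
Original string S is at sorted index 5

Answer: fgfeg$egfffeeeffgge
5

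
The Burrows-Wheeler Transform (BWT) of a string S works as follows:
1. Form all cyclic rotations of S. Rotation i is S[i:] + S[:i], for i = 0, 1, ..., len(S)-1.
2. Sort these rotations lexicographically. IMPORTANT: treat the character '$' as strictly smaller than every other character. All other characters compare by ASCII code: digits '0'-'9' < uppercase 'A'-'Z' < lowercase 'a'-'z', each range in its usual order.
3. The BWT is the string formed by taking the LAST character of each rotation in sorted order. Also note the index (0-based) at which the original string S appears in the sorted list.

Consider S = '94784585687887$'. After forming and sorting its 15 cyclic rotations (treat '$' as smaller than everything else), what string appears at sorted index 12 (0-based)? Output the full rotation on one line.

All 15 rotations (rotation i = S[i:]+S[:i]):
  rot[0] = 94784585687887$
  rot[1] = 4784585687887$9
  rot[2] = 784585687887$94
  rot[3] = 84585687887$947
  rot[4] = 4585687887$9478
  rot[5] = 585687887$94784
  rot[6] = 85687887$947845
  rot[7] = 5687887$9478458
  rot[8] = 687887$94784585
  rot[9] = 87887$947845856
  rot[10] = 7887$9478458568
  rot[11] = 887$94784585687
  rot[12] = 87$947845856878
  rot[13] = 7$9478458568788
  rot[14] = $94784585687887
Sorted (with $ < everything):
  sorted[0] = $94784585687887
  sorted[1] = 4585687887$9478
  sorted[2] = 4784585687887$9
  sorted[3] = 5687887$9478458
  sorted[4] = 585687887$94784
  sorted[5] = 687887$94784585
  sorted[6] = 7$9478458568788
  sorted[7] = 784585687887$94
  sorted[8] = 7887$9478458568
  sorted[9] = 84585687887$947
  sorted[10] = 85687887$947845
  sorted[11] = 87$947845856878
  sorted[12] = 87887$947845856
  sorted[13] = 887$94784585687
  sorted[14] = 94784585687887$
sorted[12] = 87887$947845856

Answer: 87887$947845856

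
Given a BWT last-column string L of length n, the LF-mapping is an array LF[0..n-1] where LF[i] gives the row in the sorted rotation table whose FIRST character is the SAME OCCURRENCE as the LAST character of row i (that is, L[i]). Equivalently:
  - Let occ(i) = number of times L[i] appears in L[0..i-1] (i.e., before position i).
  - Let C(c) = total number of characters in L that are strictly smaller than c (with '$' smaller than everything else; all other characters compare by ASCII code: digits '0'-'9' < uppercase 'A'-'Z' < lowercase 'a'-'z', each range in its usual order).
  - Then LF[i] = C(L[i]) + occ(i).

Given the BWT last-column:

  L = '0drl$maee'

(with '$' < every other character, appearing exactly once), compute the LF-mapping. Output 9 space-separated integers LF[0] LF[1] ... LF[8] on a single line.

Answer: 1 3 8 6 0 7 2 4 5

Derivation:
Char counts: '$':1, '0':1, 'a':1, 'd':1, 'e':2, 'l':1, 'm':1, 'r':1
C (first-col start): C('$')=0, C('0')=1, C('a')=2, C('d')=3, C('e')=4, C('l')=6, C('m')=7, C('r')=8
L[0]='0': occ=0, LF[0]=C('0')+0=1+0=1
L[1]='d': occ=0, LF[1]=C('d')+0=3+0=3
L[2]='r': occ=0, LF[2]=C('r')+0=8+0=8
L[3]='l': occ=0, LF[3]=C('l')+0=6+0=6
L[4]='$': occ=0, LF[4]=C('$')+0=0+0=0
L[5]='m': occ=0, LF[5]=C('m')+0=7+0=7
L[6]='a': occ=0, LF[6]=C('a')+0=2+0=2
L[7]='e': occ=0, LF[7]=C('e')+0=4+0=4
L[8]='e': occ=1, LF[8]=C('e')+1=4+1=5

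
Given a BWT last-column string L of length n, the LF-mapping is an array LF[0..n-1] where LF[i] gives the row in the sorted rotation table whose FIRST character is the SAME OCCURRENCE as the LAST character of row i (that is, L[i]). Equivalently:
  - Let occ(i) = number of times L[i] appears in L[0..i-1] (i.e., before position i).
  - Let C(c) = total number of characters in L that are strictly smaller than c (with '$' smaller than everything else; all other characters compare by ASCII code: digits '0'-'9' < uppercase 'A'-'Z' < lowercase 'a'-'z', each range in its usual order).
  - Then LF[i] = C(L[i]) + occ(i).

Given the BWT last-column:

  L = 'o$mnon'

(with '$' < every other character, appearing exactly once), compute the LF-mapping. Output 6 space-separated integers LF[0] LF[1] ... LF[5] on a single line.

Answer: 4 0 1 2 5 3

Derivation:
Char counts: '$':1, 'm':1, 'n':2, 'o':2
C (first-col start): C('$')=0, C('m')=1, C('n')=2, C('o')=4
L[0]='o': occ=0, LF[0]=C('o')+0=4+0=4
L[1]='$': occ=0, LF[1]=C('$')+0=0+0=0
L[2]='m': occ=0, LF[2]=C('m')+0=1+0=1
L[3]='n': occ=0, LF[3]=C('n')+0=2+0=2
L[4]='o': occ=1, LF[4]=C('o')+1=4+1=5
L[5]='n': occ=1, LF[5]=C('n')+1=2+1=3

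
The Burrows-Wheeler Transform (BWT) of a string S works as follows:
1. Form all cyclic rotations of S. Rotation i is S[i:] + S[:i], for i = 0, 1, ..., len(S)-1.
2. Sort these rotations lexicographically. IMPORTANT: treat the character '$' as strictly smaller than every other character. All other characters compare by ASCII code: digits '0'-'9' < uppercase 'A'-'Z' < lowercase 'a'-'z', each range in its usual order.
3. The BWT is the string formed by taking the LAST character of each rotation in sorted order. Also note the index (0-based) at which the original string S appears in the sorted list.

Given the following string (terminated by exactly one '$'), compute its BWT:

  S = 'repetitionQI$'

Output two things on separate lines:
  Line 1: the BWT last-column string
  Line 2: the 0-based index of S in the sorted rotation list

All 13 rotations (rotation i = S[i:]+S[:i]):
  rot[0] = repetitionQI$
  rot[1] = epetitionQI$r
  rot[2] = petitionQI$re
  rot[3] = etitionQI$rep
  rot[4] = titionQI$repe
  rot[5] = itionQI$repet
  rot[6] = tionQI$repeti
  rot[7] = ionQI$repetit
  rot[8] = onQI$repetiti
  rot[9] = nQI$repetitio
  rot[10] = QI$repetition
  rot[11] = I$repetitionQ
  rot[12] = $repetitionQI
Sorted (with $ < everything):
  sorted[0] = $repetitionQI  (last char: 'I')
  sorted[1] = I$repetitionQ  (last char: 'Q')
  sorted[2] = QI$repetition  (last char: 'n')
  sorted[3] = epetitionQI$r  (last char: 'r')
  sorted[4] = etitionQI$rep  (last char: 'p')
  sorted[5] = ionQI$repetit  (last char: 't')
  sorted[6] = itionQI$repet  (last char: 't')
  sorted[7] = nQI$repetitio  (last char: 'o')
  sorted[8] = onQI$repetiti  (last char: 'i')
  sorted[9] = petitionQI$re  (last char: 'e')
  sorted[10] = repetitionQI$  (last char: '$')
  sorted[11] = tionQI$repeti  (last char: 'i')
  sorted[12] = titionQI$repe  (last char: 'e')
Last column: IQnrpttoie$ie
Original string S is at sorted index 10

Answer: IQnrpttoie$ie
10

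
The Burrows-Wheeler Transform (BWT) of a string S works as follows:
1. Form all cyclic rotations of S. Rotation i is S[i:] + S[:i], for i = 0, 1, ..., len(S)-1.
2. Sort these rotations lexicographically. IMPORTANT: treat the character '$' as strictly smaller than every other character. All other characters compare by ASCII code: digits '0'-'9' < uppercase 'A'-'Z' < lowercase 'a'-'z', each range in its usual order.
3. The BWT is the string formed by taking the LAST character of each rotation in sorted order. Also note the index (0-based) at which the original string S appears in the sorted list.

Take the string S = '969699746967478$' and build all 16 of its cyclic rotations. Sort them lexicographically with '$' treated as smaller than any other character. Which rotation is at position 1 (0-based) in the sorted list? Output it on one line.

Answer: 46967478$9696997

Derivation:
All 16 rotations (rotation i = S[i:]+S[:i]):
  rot[0] = 969699746967478$
  rot[1] = 69699746967478$9
  rot[2] = 9699746967478$96
  rot[3] = 699746967478$969
  rot[4] = 99746967478$9696
  rot[5] = 9746967478$96969
  rot[6] = 746967478$969699
  rot[7] = 46967478$9696997
  rot[8] = 6967478$96969974
  rot[9] = 967478$969699746
  rot[10] = 67478$9696997469
  rot[11] = 7478$96969974696
  rot[12] = 478$969699746967
  rot[13] = 78$9696997469674
  rot[14] = 8$96969974696747
  rot[15] = $969699746967478
Sorted (with $ < everything):
  sorted[0] = $969699746967478
  sorted[1] = 46967478$9696997
  sorted[2] = 478$969699746967
  sorted[3] = 67478$9696997469
  sorted[4] = 6967478$96969974
  sorted[5] = 69699746967478$9
  sorted[6] = 699746967478$969
  sorted[7] = 746967478$969699
  sorted[8] = 7478$96969974696
  sorted[9] = 78$9696997469674
  sorted[10] = 8$96969974696747
  sorted[11] = 967478$969699746
  sorted[12] = 969699746967478$
  sorted[13] = 9699746967478$96
  sorted[14] = 9746967478$96969
  sorted[15] = 99746967478$9696
sorted[1] = 46967478$9696997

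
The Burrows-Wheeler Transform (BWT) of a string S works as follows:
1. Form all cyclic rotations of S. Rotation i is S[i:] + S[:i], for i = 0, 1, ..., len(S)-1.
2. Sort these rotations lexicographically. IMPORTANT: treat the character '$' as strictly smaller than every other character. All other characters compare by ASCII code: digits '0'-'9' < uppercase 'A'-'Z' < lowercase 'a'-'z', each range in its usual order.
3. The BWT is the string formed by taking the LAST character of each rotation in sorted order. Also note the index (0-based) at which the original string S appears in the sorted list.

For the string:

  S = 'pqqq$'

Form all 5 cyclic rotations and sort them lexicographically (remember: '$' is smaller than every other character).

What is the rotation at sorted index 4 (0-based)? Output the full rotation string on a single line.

All 5 rotations (rotation i = S[i:]+S[:i]):
  rot[0] = pqqq$
  rot[1] = qqq$p
  rot[2] = qq$pq
  rot[3] = q$pqq
  rot[4] = $pqqq
Sorted (with $ < everything):
  sorted[0] = $pqqq
  sorted[1] = pqqq$
  sorted[2] = q$pqq
  sorted[3] = qq$pq
  sorted[4] = qqq$p
sorted[4] = qqq$p

Answer: qqq$p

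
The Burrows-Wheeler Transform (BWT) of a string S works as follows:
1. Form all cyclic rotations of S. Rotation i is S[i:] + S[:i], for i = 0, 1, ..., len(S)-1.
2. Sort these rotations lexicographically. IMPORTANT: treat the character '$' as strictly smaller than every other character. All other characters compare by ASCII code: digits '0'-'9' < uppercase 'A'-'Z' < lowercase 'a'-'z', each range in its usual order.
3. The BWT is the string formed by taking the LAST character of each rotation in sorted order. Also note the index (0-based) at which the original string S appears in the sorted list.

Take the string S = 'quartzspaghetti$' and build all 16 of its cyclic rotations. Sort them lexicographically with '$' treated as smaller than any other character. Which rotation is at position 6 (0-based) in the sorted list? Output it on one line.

All 16 rotations (rotation i = S[i:]+S[:i]):
  rot[0] = quartzspaghetti$
  rot[1] = uartzspaghetti$q
  rot[2] = artzspaghetti$qu
  rot[3] = rtzspaghetti$qua
  rot[4] = tzspaghetti$quar
  rot[5] = zspaghetti$quart
  rot[6] = spaghetti$quartz
  rot[7] = paghetti$quartzs
  rot[8] = aghetti$quartzsp
  rot[9] = ghetti$quartzspa
  rot[10] = hetti$quartzspag
  rot[11] = etti$quartzspagh
  rot[12] = tti$quartzspaghe
  rot[13] = ti$quartzspaghet
  rot[14] = i$quartzspaghett
  rot[15] = $quartzspaghetti
Sorted (with $ < everything):
  sorted[0] = $quartzspaghetti
  sorted[1] = aghetti$quartzsp
  sorted[2] = artzspaghetti$qu
  sorted[3] = etti$quartzspagh
  sorted[4] = ghetti$quartzspa
  sorted[5] = hetti$quartzspag
  sorted[6] = i$quartzspaghett
  sorted[7] = paghetti$quartzs
  sorted[8] = quartzspaghetti$
  sorted[9] = rtzspaghetti$qua
  sorted[10] = spaghetti$quartz
  sorted[11] = ti$quartzspaghet
  sorted[12] = tti$quartzspaghe
  sorted[13] = tzspaghetti$quar
  sorted[14] = uartzspaghetti$q
  sorted[15] = zspaghetti$quart
sorted[6] = i$quartzspaghett

Answer: i$quartzspaghett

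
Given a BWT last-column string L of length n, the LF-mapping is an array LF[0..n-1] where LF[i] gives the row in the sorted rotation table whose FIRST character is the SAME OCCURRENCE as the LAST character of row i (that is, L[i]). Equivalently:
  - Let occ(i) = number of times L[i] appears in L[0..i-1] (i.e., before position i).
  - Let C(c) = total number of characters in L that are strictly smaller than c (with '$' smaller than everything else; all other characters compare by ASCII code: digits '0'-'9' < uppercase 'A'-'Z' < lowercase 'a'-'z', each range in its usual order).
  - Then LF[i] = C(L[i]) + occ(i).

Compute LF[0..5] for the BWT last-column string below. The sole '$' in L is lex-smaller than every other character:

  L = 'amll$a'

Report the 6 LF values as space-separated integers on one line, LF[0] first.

Char counts: '$':1, 'a':2, 'l':2, 'm':1
C (first-col start): C('$')=0, C('a')=1, C('l')=3, C('m')=5
L[0]='a': occ=0, LF[0]=C('a')+0=1+0=1
L[1]='m': occ=0, LF[1]=C('m')+0=5+0=5
L[2]='l': occ=0, LF[2]=C('l')+0=3+0=3
L[3]='l': occ=1, LF[3]=C('l')+1=3+1=4
L[4]='$': occ=0, LF[4]=C('$')+0=0+0=0
L[5]='a': occ=1, LF[5]=C('a')+1=1+1=2

Answer: 1 5 3 4 0 2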